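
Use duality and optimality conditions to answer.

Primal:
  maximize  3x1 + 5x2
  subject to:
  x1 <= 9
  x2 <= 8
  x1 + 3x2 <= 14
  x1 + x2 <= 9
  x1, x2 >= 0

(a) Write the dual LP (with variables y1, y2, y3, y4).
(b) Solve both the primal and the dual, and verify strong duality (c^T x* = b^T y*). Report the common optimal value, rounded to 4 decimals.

The standard primal-dual pair for 'max c^T x s.t. A x <= b, x >= 0' is:
  Dual:  min b^T y  s.t.  A^T y >= c,  y >= 0.

So the dual LP is:
  minimize  9y1 + 8y2 + 14y3 + 9y4
  subject to:
    y1 + y3 + y4 >= 3
    y2 + 3y3 + y4 >= 5
    y1, y2, y3, y4 >= 0

Solving the primal: x* = (6.5, 2.5).
  primal value c^T x* = 32.
Solving the dual: y* = (0, 0, 1, 2).
  dual value b^T y* = 32.
Strong duality: c^T x* = b^T y*. Confirmed.

32


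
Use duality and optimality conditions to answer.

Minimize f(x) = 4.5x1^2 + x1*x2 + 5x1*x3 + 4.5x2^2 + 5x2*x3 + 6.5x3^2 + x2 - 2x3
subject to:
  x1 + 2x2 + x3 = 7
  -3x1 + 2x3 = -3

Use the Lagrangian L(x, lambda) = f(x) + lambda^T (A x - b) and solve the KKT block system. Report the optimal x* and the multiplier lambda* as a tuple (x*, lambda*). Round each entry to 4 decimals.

Form the Lagrangian:
  L(x, lambda) = (1/2) x^T Q x + c^T x + lambda^T (A x - b)
Stationarity (grad_x L = 0): Q x + c + A^T lambda = 0.
Primal feasibility: A x = b.

This gives the KKT block system:
  [ Q   A^T ] [ x     ]   [-c ]
  [ A    0  ] [ lambda ] = [ b ]

Solving the linear system:
  x*      = (0.9403, 3.0746, -0.0896)
  lambda* = (-14.5821, -1.1642)
  f(x*)   = 50.9179

x* = (0.9403, 3.0746, -0.0896), lambda* = (-14.5821, -1.1642)


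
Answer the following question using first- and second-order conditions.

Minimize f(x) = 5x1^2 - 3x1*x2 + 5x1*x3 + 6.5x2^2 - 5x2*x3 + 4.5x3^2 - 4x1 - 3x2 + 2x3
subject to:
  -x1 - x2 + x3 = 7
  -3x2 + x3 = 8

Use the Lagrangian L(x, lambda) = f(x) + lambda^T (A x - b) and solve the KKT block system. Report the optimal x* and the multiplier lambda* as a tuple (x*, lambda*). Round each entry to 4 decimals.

Form the Lagrangian:
  L(x, lambda) = (1/2) x^T Q x + c^T x + lambda^T (A x - b)
Stationarity (grad_x L = 0): Q x + c + A^T lambda = 0.
Primal feasibility: A x = b.

This gives the KKT block system:
  [ Q   A^T ] [ x     ]   [-c ]
  [ A    0  ] [ lambda ] = [ b ]

Solving the linear system:
  x*      = (-2.7237, -1.8618, 2.4145)
  lambda* = (-13.5789, -5.8421)
  f(x*)   = 81.5493

x* = (-2.7237, -1.8618, 2.4145), lambda* = (-13.5789, -5.8421)


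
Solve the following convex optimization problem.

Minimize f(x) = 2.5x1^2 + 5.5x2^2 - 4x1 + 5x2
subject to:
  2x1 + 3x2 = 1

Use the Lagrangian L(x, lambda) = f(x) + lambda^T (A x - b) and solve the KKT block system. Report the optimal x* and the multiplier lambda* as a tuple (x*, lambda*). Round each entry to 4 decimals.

Form the Lagrangian:
  L(x, lambda) = (1/2) x^T Q x + c^T x + lambda^T (A x - b)
Stationarity (grad_x L = 0): Q x + c + A^T lambda = 0.
Primal feasibility: A x = b.

This gives the KKT block system:
  [ Q   A^T ] [ x     ]   [-c ]
  [ A    0  ] [ lambda ] = [ b ]

Solving the linear system:
  x*      = (0.9888, -0.3258)
  lambda* = (-0.4719)
  f(x*)   = -2.5562

x* = (0.9888, -0.3258), lambda* = (-0.4719)


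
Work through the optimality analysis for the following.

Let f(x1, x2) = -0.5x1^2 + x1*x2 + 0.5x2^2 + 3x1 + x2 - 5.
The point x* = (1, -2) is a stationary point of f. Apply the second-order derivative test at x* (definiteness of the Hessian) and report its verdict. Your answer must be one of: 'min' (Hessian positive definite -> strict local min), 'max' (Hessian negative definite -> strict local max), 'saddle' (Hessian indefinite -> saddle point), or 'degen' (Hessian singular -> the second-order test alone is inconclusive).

Compute the Hessian H = grad^2 f:
  H = [[-1, 1], [1, 1]]
Verify stationarity: grad f(x*) = H x* + g = (0, 0).
Eigenvalues of H: -1.4142, 1.4142.
Eigenvalues have mixed signs, so H is indefinite -> x* is a saddle point.

saddle


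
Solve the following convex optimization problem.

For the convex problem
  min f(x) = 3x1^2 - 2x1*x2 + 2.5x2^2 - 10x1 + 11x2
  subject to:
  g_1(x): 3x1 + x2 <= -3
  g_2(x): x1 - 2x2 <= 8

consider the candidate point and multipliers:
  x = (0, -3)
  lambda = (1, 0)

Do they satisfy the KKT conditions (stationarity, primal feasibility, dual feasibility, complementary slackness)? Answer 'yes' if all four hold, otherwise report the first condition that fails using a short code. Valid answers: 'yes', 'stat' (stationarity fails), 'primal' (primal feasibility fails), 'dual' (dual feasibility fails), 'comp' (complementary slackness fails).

Gradient of f: grad f(x) = Q x + c = (-4, -4)
Constraint values g_i(x) = a_i^T x - b_i:
  g_1((0, -3)) = 0
  g_2((0, -3)) = -2
Stationarity residual: grad f(x) + sum_i lambda_i a_i = (-1, -3)
  -> stationarity FAILS
Primal feasibility (all g_i <= 0): OK
Dual feasibility (all lambda_i >= 0): OK
Complementary slackness (lambda_i * g_i(x) = 0 for all i): OK

Verdict: the first failing condition is stationarity -> stat.

stat


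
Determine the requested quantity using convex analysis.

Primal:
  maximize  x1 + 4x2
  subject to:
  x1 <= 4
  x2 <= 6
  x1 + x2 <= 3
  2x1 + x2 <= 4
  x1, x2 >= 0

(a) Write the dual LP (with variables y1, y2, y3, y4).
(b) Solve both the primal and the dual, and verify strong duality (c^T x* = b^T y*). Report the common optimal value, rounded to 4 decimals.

The standard primal-dual pair for 'max c^T x s.t. A x <= b, x >= 0' is:
  Dual:  min b^T y  s.t.  A^T y >= c,  y >= 0.

So the dual LP is:
  minimize  4y1 + 6y2 + 3y3 + 4y4
  subject to:
    y1 + y3 + 2y4 >= 1
    y2 + y3 + y4 >= 4
    y1, y2, y3, y4 >= 0

Solving the primal: x* = (0, 3).
  primal value c^T x* = 12.
Solving the dual: y* = (0, 0, 4, 0).
  dual value b^T y* = 12.
Strong duality: c^T x* = b^T y*. Confirmed.

12


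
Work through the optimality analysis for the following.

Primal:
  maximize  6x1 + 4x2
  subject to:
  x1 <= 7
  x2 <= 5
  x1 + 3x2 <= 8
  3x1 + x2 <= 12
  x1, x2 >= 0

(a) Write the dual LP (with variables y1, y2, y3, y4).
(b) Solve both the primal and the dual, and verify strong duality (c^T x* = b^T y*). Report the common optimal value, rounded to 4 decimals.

The standard primal-dual pair for 'max c^T x s.t. A x <= b, x >= 0' is:
  Dual:  min b^T y  s.t.  A^T y >= c,  y >= 0.

So the dual LP is:
  minimize  7y1 + 5y2 + 8y3 + 12y4
  subject to:
    y1 + y3 + 3y4 >= 6
    y2 + 3y3 + y4 >= 4
    y1, y2, y3, y4 >= 0

Solving the primal: x* = (3.5, 1.5).
  primal value c^T x* = 27.
Solving the dual: y* = (0, 0, 0.75, 1.75).
  dual value b^T y* = 27.
Strong duality: c^T x* = b^T y*. Confirmed.

27


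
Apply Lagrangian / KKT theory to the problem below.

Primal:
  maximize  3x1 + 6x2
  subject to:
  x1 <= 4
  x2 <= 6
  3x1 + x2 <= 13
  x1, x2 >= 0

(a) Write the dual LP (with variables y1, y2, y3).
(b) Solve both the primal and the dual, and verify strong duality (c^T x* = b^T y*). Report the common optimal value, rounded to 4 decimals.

The standard primal-dual pair for 'max c^T x s.t. A x <= b, x >= 0' is:
  Dual:  min b^T y  s.t.  A^T y >= c,  y >= 0.

So the dual LP is:
  minimize  4y1 + 6y2 + 13y3
  subject to:
    y1 + 3y3 >= 3
    y2 + y3 >= 6
    y1, y2, y3 >= 0

Solving the primal: x* = (2.3333, 6).
  primal value c^T x* = 43.
Solving the dual: y* = (0, 5, 1).
  dual value b^T y* = 43.
Strong duality: c^T x* = b^T y*. Confirmed.

43


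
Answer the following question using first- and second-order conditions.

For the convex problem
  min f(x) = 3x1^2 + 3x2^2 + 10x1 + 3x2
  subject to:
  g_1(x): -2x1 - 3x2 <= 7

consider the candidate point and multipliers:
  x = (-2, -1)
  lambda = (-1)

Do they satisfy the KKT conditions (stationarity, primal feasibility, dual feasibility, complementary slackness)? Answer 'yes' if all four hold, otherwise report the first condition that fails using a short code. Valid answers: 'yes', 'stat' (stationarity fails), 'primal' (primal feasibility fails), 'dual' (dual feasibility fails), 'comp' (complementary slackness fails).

Gradient of f: grad f(x) = Q x + c = (-2, -3)
Constraint values g_i(x) = a_i^T x - b_i:
  g_1((-2, -1)) = 0
Stationarity residual: grad f(x) + sum_i lambda_i a_i = (0, 0)
  -> stationarity OK
Primal feasibility (all g_i <= 0): OK
Dual feasibility (all lambda_i >= 0): FAILS
Complementary slackness (lambda_i * g_i(x) = 0 for all i): OK

Verdict: the first failing condition is dual_feasibility -> dual.

dual


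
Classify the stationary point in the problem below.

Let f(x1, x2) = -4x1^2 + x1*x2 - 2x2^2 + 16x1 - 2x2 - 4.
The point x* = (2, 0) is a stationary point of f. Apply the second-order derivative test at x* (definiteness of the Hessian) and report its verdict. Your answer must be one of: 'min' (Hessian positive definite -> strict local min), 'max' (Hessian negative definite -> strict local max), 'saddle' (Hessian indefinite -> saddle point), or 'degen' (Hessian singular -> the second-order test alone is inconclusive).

Compute the Hessian H = grad^2 f:
  H = [[-8, 1], [1, -4]]
Verify stationarity: grad f(x*) = H x* + g = (0, 0).
Eigenvalues of H: -8.2361, -3.7639.
Both eigenvalues < 0, so H is negative definite -> x* is a strict local max.

max


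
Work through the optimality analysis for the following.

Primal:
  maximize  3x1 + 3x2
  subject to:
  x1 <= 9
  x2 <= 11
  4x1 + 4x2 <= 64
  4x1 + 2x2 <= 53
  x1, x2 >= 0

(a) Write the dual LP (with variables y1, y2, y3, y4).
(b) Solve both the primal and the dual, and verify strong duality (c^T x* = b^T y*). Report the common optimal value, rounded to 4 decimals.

The standard primal-dual pair for 'max c^T x s.t. A x <= b, x >= 0' is:
  Dual:  min b^T y  s.t.  A^T y >= c,  y >= 0.

So the dual LP is:
  minimize  9y1 + 11y2 + 64y3 + 53y4
  subject to:
    y1 + 4y3 + 4y4 >= 3
    y2 + 4y3 + 2y4 >= 3
    y1, y2, y3, y4 >= 0

Solving the primal: x* = (9, 7).
  primal value c^T x* = 48.
Solving the dual: y* = (0, 0, 0.75, 0).
  dual value b^T y* = 48.
Strong duality: c^T x* = b^T y*. Confirmed.

48


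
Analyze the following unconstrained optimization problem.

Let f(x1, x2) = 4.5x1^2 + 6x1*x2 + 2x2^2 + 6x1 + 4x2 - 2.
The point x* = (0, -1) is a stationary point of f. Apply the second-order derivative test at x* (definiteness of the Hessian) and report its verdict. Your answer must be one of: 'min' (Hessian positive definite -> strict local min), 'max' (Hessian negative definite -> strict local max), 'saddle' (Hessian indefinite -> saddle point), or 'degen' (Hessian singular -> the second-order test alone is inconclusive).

Compute the Hessian H = grad^2 f:
  H = [[9, 6], [6, 4]]
Verify stationarity: grad f(x*) = H x* + g = (0, 0).
Eigenvalues of H: 0, 13.
H has a zero eigenvalue (singular; positive semidefinite but not definite), so H is neither positive definite, negative definite, nor indefinite. The second-order test alone is inconclusive -> degen.
(Indeed, f is constant along the null direction of H through x*, so x* is not a strict local extremum.)

degen


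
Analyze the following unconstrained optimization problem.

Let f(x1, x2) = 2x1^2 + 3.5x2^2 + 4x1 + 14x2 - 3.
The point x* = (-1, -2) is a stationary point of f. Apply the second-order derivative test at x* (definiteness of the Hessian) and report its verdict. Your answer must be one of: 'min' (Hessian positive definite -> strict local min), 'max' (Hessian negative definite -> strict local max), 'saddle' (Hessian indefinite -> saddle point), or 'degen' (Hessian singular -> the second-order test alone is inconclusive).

Compute the Hessian H = grad^2 f:
  H = [[4, 0], [0, 7]]
Verify stationarity: grad f(x*) = H x* + g = (0, 0).
Eigenvalues of H: 4, 7.
Both eigenvalues > 0, so H is positive definite -> x* is a strict local min.

min


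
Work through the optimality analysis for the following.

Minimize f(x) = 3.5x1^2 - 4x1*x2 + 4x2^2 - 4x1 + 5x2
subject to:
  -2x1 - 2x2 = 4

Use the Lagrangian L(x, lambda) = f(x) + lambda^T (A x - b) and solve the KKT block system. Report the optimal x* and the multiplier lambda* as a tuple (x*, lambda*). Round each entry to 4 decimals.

Form the Lagrangian:
  L(x, lambda) = (1/2) x^T Q x + c^T x + lambda^T (A x - b)
Stationarity (grad_x L = 0): Q x + c + A^T lambda = 0.
Primal feasibility: A x = b.

This gives the KKT block system:
  [ Q   A^T ] [ x     ]   [-c ]
  [ A    0  ] [ lambda ] = [ b ]

Solving the linear system:
  x*      = (-0.6522, -1.3478)
  lambda* = (-1.587)
  f(x*)   = 1.1087

x* = (-0.6522, -1.3478), lambda* = (-1.587)


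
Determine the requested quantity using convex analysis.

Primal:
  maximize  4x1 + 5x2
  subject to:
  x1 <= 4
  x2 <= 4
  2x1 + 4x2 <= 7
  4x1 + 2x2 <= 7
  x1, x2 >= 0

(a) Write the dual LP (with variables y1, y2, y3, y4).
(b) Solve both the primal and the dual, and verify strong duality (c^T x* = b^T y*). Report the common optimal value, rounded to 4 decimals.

The standard primal-dual pair for 'max c^T x s.t. A x <= b, x >= 0' is:
  Dual:  min b^T y  s.t.  A^T y >= c,  y >= 0.

So the dual LP is:
  minimize  4y1 + 4y2 + 7y3 + 7y4
  subject to:
    y1 + 2y3 + 4y4 >= 4
    y2 + 4y3 + 2y4 >= 5
    y1, y2, y3, y4 >= 0

Solving the primal: x* = (1.1667, 1.1667).
  primal value c^T x* = 10.5.
Solving the dual: y* = (0, 0, 1, 0.5).
  dual value b^T y* = 10.5.
Strong duality: c^T x* = b^T y*. Confirmed.

10.5


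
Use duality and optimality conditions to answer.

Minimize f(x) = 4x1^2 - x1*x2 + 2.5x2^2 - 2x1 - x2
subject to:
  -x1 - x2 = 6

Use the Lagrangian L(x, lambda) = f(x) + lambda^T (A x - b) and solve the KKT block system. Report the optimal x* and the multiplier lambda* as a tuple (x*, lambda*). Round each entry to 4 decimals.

Form the Lagrangian:
  L(x, lambda) = (1/2) x^T Q x + c^T x + lambda^T (A x - b)
Stationarity (grad_x L = 0): Q x + c + A^T lambda = 0.
Primal feasibility: A x = b.

This gives the KKT block system:
  [ Q   A^T ] [ x     ]   [-c ]
  [ A    0  ] [ lambda ] = [ b ]

Solving the linear system:
  x*      = (-2.3333, -3.6667)
  lambda* = (-17)
  f(x*)   = 55.1667

x* = (-2.3333, -3.6667), lambda* = (-17)


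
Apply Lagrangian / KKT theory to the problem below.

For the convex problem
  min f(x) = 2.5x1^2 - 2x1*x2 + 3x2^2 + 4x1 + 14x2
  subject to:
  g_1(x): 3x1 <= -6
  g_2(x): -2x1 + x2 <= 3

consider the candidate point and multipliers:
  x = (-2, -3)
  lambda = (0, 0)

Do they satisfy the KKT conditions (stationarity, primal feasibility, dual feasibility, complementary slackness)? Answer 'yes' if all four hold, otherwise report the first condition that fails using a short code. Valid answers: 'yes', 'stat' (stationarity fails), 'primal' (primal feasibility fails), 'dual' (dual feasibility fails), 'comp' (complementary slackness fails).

Gradient of f: grad f(x) = Q x + c = (0, 0)
Constraint values g_i(x) = a_i^T x - b_i:
  g_1((-2, -3)) = 0
  g_2((-2, -3)) = -2
Stationarity residual: grad f(x) + sum_i lambda_i a_i = (0, 0)
  -> stationarity OK
Primal feasibility (all g_i <= 0): OK
Dual feasibility (all lambda_i >= 0): OK
Complementary slackness (lambda_i * g_i(x) = 0 for all i): OK

Verdict: yes, KKT holds.

yes


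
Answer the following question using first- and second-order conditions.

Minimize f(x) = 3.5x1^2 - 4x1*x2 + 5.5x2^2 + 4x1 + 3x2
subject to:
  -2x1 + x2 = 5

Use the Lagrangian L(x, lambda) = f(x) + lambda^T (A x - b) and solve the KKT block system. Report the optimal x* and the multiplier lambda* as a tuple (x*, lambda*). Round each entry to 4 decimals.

Form the Lagrangian:
  L(x, lambda) = (1/2) x^T Q x + c^T x + lambda^T (A x - b)
Stationarity (grad_x L = 0): Q x + c + A^T lambda = 0.
Primal feasibility: A x = b.

This gives the KKT block system:
  [ Q   A^T ] [ x     ]   [-c ]
  [ A    0  ] [ lambda ] = [ b ]

Solving the linear system:
  x*      = (-2.8571, -0.7143)
  lambda* = (-6.5714)
  f(x*)   = 9.6429

x* = (-2.8571, -0.7143), lambda* = (-6.5714)


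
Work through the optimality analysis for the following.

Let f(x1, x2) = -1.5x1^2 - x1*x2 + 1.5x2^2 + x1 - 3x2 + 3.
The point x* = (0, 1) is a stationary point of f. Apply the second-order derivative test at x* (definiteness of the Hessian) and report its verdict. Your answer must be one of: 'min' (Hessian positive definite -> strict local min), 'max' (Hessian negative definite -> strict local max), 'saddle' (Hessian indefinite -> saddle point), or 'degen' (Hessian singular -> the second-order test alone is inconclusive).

Compute the Hessian H = grad^2 f:
  H = [[-3, -1], [-1, 3]]
Verify stationarity: grad f(x*) = H x* + g = (0, 0).
Eigenvalues of H: -3.1623, 3.1623.
Eigenvalues have mixed signs, so H is indefinite -> x* is a saddle point.

saddle


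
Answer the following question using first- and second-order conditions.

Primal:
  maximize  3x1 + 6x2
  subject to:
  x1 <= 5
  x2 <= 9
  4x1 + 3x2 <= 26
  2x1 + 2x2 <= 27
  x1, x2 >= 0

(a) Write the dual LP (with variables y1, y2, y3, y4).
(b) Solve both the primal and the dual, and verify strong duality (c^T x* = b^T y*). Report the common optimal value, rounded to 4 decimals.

The standard primal-dual pair for 'max c^T x s.t. A x <= b, x >= 0' is:
  Dual:  min b^T y  s.t.  A^T y >= c,  y >= 0.

So the dual LP is:
  minimize  5y1 + 9y2 + 26y3 + 27y4
  subject to:
    y1 + 4y3 + 2y4 >= 3
    y2 + 3y3 + 2y4 >= 6
    y1, y2, y3, y4 >= 0

Solving the primal: x* = (0, 8.6667).
  primal value c^T x* = 52.
Solving the dual: y* = (0, 0, 2, 0).
  dual value b^T y* = 52.
Strong duality: c^T x* = b^T y*. Confirmed.

52


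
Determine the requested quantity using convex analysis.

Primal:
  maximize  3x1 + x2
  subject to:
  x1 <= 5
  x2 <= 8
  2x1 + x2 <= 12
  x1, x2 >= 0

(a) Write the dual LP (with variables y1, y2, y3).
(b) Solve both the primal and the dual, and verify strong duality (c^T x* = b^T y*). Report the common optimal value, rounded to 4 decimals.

The standard primal-dual pair for 'max c^T x s.t. A x <= b, x >= 0' is:
  Dual:  min b^T y  s.t.  A^T y >= c,  y >= 0.

So the dual LP is:
  minimize  5y1 + 8y2 + 12y3
  subject to:
    y1 + 2y3 >= 3
    y2 + y3 >= 1
    y1, y2, y3 >= 0

Solving the primal: x* = (5, 2).
  primal value c^T x* = 17.
Solving the dual: y* = (1, 0, 1).
  dual value b^T y* = 17.
Strong duality: c^T x* = b^T y*. Confirmed.

17


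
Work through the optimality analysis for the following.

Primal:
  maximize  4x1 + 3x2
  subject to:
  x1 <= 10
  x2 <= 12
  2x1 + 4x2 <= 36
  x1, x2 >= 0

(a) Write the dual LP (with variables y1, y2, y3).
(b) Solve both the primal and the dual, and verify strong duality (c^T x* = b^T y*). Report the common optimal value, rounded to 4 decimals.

The standard primal-dual pair for 'max c^T x s.t. A x <= b, x >= 0' is:
  Dual:  min b^T y  s.t.  A^T y >= c,  y >= 0.

So the dual LP is:
  minimize  10y1 + 12y2 + 36y3
  subject to:
    y1 + 2y3 >= 4
    y2 + 4y3 >= 3
    y1, y2, y3 >= 0

Solving the primal: x* = (10, 4).
  primal value c^T x* = 52.
Solving the dual: y* = (2.5, 0, 0.75).
  dual value b^T y* = 52.
Strong duality: c^T x* = b^T y*. Confirmed.

52


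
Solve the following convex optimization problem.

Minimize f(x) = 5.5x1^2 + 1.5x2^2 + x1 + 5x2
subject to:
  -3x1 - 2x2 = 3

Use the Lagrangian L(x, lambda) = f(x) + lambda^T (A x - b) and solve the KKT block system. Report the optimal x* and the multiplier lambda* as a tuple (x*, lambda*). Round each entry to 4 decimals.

Form the Lagrangian:
  L(x, lambda) = (1/2) x^T Q x + c^T x + lambda^T (A x - b)
Stationarity (grad_x L = 0): Q x + c + A^T lambda = 0.
Primal feasibility: A x = b.

This gives the KKT block system:
  [ Q   A^T ] [ x     ]   [-c ]
  [ A    0  ] [ lambda ] = [ b ]

Solving the linear system:
  x*      = (-0.0141, -1.4789)
  lambda* = (0.2817)
  f(x*)   = -4.1268

x* = (-0.0141, -1.4789), lambda* = (0.2817)


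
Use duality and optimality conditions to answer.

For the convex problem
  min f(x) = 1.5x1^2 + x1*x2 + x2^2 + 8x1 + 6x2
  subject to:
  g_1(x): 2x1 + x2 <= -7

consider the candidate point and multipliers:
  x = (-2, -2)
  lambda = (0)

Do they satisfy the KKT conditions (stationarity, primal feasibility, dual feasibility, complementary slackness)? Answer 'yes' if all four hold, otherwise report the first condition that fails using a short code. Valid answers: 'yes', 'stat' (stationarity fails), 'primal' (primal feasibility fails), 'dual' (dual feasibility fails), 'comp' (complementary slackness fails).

Gradient of f: grad f(x) = Q x + c = (0, 0)
Constraint values g_i(x) = a_i^T x - b_i:
  g_1((-2, -2)) = 1
Stationarity residual: grad f(x) + sum_i lambda_i a_i = (0, 0)
  -> stationarity OK
Primal feasibility (all g_i <= 0): FAILS
Dual feasibility (all lambda_i >= 0): OK
Complementary slackness (lambda_i * g_i(x) = 0 for all i): OK

Verdict: the first failing condition is primal_feasibility -> primal.

primal


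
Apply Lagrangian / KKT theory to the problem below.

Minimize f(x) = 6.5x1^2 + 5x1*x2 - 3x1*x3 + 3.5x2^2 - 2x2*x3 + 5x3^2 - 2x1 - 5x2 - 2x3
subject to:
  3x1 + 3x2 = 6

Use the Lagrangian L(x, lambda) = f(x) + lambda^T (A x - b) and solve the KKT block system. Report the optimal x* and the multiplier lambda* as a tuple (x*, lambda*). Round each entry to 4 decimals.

Form the Lagrangian:
  L(x, lambda) = (1/2) x^T Q x + c^T x + lambda^T (A x - b)
Stationarity (grad_x L = 0): Q x + c + A^T lambda = 0.
Primal feasibility: A x = b.

This gives the KKT block system:
  [ Q   A^T ] [ x     ]   [-c ]
  [ A    0  ] [ lambda ] = [ b ]

Solving the linear system:
  x*      = (0.1616, 1.8384, 0.6162)
  lambda* = (-2.4815)
  f(x*)   = 2.0707

x* = (0.1616, 1.8384, 0.6162), lambda* = (-2.4815)


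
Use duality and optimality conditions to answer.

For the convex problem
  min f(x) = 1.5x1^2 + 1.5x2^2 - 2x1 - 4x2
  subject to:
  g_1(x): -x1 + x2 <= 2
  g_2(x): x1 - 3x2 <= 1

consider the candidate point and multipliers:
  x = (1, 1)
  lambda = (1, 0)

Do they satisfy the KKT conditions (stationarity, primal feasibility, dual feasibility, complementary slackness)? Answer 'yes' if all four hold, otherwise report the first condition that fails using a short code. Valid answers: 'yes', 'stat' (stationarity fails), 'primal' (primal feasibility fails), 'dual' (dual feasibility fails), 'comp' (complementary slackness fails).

Gradient of f: grad f(x) = Q x + c = (1, -1)
Constraint values g_i(x) = a_i^T x - b_i:
  g_1((1, 1)) = -2
  g_2((1, 1)) = -3
Stationarity residual: grad f(x) + sum_i lambda_i a_i = (0, 0)
  -> stationarity OK
Primal feasibility (all g_i <= 0): OK
Dual feasibility (all lambda_i >= 0): OK
Complementary slackness (lambda_i * g_i(x) = 0 for all i): FAILS

Verdict: the first failing condition is complementary_slackness -> comp.

comp


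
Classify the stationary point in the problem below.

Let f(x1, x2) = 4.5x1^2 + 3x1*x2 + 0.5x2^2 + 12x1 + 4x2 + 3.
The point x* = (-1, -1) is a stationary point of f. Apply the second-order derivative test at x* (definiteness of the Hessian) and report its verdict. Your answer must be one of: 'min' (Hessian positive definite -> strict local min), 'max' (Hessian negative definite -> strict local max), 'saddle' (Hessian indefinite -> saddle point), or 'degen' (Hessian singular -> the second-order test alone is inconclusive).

Compute the Hessian H = grad^2 f:
  H = [[9, 3], [3, 1]]
Verify stationarity: grad f(x*) = H x* + g = (0, 0).
Eigenvalues of H: 0, 10.
H has a zero eigenvalue (singular; positive semidefinite but not definite), so H is neither positive definite, negative definite, nor indefinite. The second-order test alone is inconclusive -> degen.
(Indeed, f is constant along the null direction of H through x*, so x* is not a strict local extremum.)

degen


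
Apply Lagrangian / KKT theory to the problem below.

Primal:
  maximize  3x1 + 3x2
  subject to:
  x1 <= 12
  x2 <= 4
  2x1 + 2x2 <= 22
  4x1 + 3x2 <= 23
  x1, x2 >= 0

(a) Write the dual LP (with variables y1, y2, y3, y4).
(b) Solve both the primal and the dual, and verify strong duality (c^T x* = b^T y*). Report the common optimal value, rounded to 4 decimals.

The standard primal-dual pair for 'max c^T x s.t. A x <= b, x >= 0' is:
  Dual:  min b^T y  s.t.  A^T y >= c,  y >= 0.

So the dual LP is:
  minimize  12y1 + 4y2 + 22y3 + 23y4
  subject to:
    y1 + 2y3 + 4y4 >= 3
    y2 + 2y3 + 3y4 >= 3
    y1, y2, y3, y4 >= 0

Solving the primal: x* = (2.75, 4).
  primal value c^T x* = 20.25.
Solving the dual: y* = (0, 0.75, 0, 0.75).
  dual value b^T y* = 20.25.
Strong duality: c^T x* = b^T y*. Confirmed.

20.25


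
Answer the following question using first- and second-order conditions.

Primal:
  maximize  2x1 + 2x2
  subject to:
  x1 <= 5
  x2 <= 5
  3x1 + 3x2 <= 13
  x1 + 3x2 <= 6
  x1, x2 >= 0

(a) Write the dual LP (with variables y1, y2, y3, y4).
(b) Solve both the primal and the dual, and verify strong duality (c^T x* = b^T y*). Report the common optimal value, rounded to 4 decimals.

The standard primal-dual pair for 'max c^T x s.t. A x <= b, x >= 0' is:
  Dual:  min b^T y  s.t.  A^T y >= c,  y >= 0.

So the dual LP is:
  minimize  5y1 + 5y2 + 13y3 + 6y4
  subject to:
    y1 + 3y3 + y4 >= 2
    y2 + 3y3 + 3y4 >= 2
    y1, y2, y3, y4 >= 0

Solving the primal: x* = (4.3333, 0).
  primal value c^T x* = 8.6667.
Solving the dual: y* = (0, 0, 0.6667, 0).
  dual value b^T y* = 8.6667.
Strong duality: c^T x* = b^T y*. Confirmed.

8.6667


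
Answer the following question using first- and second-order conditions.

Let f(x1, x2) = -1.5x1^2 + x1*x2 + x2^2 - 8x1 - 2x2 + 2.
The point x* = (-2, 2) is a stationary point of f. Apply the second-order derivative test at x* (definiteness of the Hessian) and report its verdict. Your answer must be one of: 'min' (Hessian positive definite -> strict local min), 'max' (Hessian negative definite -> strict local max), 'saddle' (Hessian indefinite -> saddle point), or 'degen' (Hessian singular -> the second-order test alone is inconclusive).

Compute the Hessian H = grad^2 f:
  H = [[-3, 1], [1, 2]]
Verify stationarity: grad f(x*) = H x* + g = (0, 0).
Eigenvalues of H: -3.1926, 2.1926.
Eigenvalues have mixed signs, so H is indefinite -> x* is a saddle point.

saddle


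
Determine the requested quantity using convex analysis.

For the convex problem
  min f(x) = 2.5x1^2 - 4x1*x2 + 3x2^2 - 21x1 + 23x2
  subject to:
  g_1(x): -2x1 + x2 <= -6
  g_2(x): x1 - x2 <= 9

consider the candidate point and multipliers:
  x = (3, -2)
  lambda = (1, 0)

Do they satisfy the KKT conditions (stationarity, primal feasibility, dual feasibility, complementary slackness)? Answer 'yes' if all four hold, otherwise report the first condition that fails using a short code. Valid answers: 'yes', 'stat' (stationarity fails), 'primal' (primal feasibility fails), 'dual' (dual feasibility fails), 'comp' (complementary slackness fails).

Gradient of f: grad f(x) = Q x + c = (2, -1)
Constraint values g_i(x) = a_i^T x - b_i:
  g_1((3, -2)) = -2
  g_2((3, -2)) = -4
Stationarity residual: grad f(x) + sum_i lambda_i a_i = (0, 0)
  -> stationarity OK
Primal feasibility (all g_i <= 0): OK
Dual feasibility (all lambda_i >= 0): OK
Complementary slackness (lambda_i * g_i(x) = 0 for all i): FAILS

Verdict: the first failing condition is complementary_slackness -> comp.

comp


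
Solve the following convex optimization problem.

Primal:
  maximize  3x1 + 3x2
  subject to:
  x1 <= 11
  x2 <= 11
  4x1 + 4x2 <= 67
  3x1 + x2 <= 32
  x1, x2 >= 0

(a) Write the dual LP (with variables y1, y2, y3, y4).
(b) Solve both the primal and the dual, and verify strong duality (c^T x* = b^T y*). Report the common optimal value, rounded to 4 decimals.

The standard primal-dual pair for 'max c^T x s.t. A x <= b, x >= 0' is:
  Dual:  min b^T y  s.t.  A^T y >= c,  y >= 0.

So the dual LP is:
  minimize  11y1 + 11y2 + 67y3 + 32y4
  subject to:
    y1 + 4y3 + 3y4 >= 3
    y2 + 4y3 + y4 >= 3
    y1, y2, y3, y4 >= 0

Solving the primal: x* = (7.625, 9.125).
  primal value c^T x* = 50.25.
Solving the dual: y* = (0, 0, 0.75, 0).
  dual value b^T y* = 50.25.
Strong duality: c^T x* = b^T y*. Confirmed.

50.25


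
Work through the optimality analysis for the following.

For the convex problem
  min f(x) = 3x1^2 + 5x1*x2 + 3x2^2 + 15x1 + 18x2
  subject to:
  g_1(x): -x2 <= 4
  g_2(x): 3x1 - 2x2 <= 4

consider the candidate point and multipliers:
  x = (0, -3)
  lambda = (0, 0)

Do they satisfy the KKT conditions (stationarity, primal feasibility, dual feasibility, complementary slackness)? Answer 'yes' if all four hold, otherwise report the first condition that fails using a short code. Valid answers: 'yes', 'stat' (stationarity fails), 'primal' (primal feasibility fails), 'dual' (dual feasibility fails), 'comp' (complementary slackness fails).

Gradient of f: grad f(x) = Q x + c = (0, 0)
Constraint values g_i(x) = a_i^T x - b_i:
  g_1((0, -3)) = -1
  g_2((0, -3)) = 2
Stationarity residual: grad f(x) + sum_i lambda_i a_i = (0, 0)
  -> stationarity OK
Primal feasibility (all g_i <= 0): FAILS
Dual feasibility (all lambda_i >= 0): OK
Complementary slackness (lambda_i * g_i(x) = 0 for all i): OK

Verdict: the first failing condition is primal_feasibility -> primal.

primal


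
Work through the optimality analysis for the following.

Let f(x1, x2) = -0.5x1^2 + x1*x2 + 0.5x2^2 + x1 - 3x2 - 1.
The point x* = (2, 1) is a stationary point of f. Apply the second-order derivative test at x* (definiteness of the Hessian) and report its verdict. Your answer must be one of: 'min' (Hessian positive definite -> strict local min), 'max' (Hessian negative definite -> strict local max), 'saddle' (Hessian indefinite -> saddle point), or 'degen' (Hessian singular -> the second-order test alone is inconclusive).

Compute the Hessian H = grad^2 f:
  H = [[-1, 1], [1, 1]]
Verify stationarity: grad f(x*) = H x* + g = (0, 0).
Eigenvalues of H: -1.4142, 1.4142.
Eigenvalues have mixed signs, so H is indefinite -> x* is a saddle point.

saddle


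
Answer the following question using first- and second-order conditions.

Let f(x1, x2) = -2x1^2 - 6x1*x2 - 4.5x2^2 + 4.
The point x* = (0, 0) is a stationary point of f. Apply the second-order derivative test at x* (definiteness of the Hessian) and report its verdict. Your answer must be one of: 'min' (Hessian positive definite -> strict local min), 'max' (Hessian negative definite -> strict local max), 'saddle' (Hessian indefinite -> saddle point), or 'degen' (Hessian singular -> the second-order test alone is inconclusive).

Compute the Hessian H = grad^2 f:
  H = [[-4, -6], [-6, -9]]
Verify stationarity: grad f(x*) = H x* + g = (0, 0).
Eigenvalues of H: -13, 0.
H has a zero eigenvalue (singular; negative semidefinite but not definite), so H is neither positive definite, negative definite, nor indefinite. The second-order test alone is inconclusive -> degen.
(Indeed, f is constant along the null direction of H through x*, so x* is not a strict local extremum.)

degen


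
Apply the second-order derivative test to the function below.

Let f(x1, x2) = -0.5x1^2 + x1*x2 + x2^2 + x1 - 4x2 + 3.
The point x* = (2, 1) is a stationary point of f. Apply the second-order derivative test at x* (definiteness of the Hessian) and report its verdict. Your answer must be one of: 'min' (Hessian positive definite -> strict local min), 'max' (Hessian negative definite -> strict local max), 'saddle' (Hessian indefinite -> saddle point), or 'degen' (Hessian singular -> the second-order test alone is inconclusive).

Compute the Hessian H = grad^2 f:
  H = [[-1, 1], [1, 2]]
Verify stationarity: grad f(x*) = H x* + g = (0, 0).
Eigenvalues of H: -1.3028, 2.3028.
Eigenvalues have mixed signs, so H is indefinite -> x* is a saddle point.

saddle


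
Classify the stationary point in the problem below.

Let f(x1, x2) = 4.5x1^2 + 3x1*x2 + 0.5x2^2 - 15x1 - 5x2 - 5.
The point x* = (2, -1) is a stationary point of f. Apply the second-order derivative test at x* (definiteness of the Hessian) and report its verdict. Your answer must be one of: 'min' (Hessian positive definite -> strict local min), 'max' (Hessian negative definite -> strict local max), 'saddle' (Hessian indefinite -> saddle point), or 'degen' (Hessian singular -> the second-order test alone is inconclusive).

Compute the Hessian H = grad^2 f:
  H = [[9, 3], [3, 1]]
Verify stationarity: grad f(x*) = H x* + g = (0, 0).
Eigenvalues of H: 0, 10.
H has a zero eigenvalue (singular; positive semidefinite but not definite), so H is neither positive definite, negative definite, nor indefinite. The second-order test alone is inconclusive -> degen.
(Indeed, f is constant along the null direction of H through x*, so x* is not a strict local extremum.)

degen


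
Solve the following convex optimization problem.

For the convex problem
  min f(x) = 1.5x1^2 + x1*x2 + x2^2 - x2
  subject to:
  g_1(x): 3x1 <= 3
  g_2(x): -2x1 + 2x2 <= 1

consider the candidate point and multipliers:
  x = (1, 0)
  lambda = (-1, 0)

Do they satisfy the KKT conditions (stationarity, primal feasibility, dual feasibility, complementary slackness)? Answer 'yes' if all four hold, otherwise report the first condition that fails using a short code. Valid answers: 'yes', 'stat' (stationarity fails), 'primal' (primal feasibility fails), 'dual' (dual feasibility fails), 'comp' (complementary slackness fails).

Gradient of f: grad f(x) = Q x + c = (3, 0)
Constraint values g_i(x) = a_i^T x - b_i:
  g_1((1, 0)) = 0
  g_2((1, 0)) = -3
Stationarity residual: grad f(x) + sum_i lambda_i a_i = (0, 0)
  -> stationarity OK
Primal feasibility (all g_i <= 0): OK
Dual feasibility (all lambda_i >= 0): FAILS
Complementary slackness (lambda_i * g_i(x) = 0 for all i): OK

Verdict: the first failing condition is dual_feasibility -> dual.

dual


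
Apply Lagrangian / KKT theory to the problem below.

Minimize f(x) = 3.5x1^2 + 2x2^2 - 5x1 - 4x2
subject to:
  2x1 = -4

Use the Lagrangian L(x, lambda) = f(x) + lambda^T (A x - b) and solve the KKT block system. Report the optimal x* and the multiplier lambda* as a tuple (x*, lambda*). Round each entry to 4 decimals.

Form the Lagrangian:
  L(x, lambda) = (1/2) x^T Q x + c^T x + lambda^T (A x - b)
Stationarity (grad_x L = 0): Q x + c + A^T lambda = 0.
Primal feasibility: A x = b.

This gives the KKT block system:
  [ Q   A^T ] [ x     ]   [-c ]
  [ A    0  ] [ lambda ] = [ b ]

Solving the linear system:
  x*      = (-2, 1)
  lambda* = (9.5)
  f(x*)   = 22

x* = (-2, 1), lambda* = (9.5)


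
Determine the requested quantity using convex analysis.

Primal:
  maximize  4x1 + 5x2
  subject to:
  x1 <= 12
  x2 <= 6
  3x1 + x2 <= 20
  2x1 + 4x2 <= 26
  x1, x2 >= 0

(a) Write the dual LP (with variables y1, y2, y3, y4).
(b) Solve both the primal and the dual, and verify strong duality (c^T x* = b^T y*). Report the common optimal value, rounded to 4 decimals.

The standard primal-dual pair for 'max c^T x s.t. A x <= b, x >= 0' is:
  Dual:  min b^T y  s.t.  A^T y >= c,  y >= 0.

So the dual LP is:
  minimize  12y1 + 6y2 + 20y3 + 26y4
  subject to:
    y1 + 3y3 + 2y4 >= 4
    y2 + y3 + 4y4 >= 5
    y1, y2, y3, y4 >= 0

Solving the primal: x* = (5.4, 3.8).
  primal value c^T x* = 40.6.
Solving the dual: y* = (0, 0, 0.6, 1.1).
  dual value b^T y* = 40.6.
Strong duality: c^T x* = b^T y*. Confirmed.

40.6


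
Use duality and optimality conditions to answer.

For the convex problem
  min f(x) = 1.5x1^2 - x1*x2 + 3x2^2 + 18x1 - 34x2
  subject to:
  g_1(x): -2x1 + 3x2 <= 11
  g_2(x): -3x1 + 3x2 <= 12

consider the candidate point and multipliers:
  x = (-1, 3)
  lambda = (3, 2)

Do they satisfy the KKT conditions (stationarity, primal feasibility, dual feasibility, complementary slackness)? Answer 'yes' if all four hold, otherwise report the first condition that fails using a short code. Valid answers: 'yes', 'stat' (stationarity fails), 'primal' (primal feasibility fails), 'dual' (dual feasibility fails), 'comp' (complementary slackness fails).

Gradient of f: grad f(x) = Q x + c = (12, -15)
Constraint values g_i(x) = a_i^T x - b_i:
  g_1((-1, 3)) = 0
  g_2((-1, 3)) = 0
Stationarity residual: grad f(x) + sum_i lambda_i a_i = (0, 0)
  -> stationarity OK
Primal feasibility (all g_i <= 0): OK
Dual feasibility (all lambda_i >= 0): OK
Complementary slackness (lambda_i * g_i(x) = 0 for all i): OK

Verdict: yes, KKT holds.

yes


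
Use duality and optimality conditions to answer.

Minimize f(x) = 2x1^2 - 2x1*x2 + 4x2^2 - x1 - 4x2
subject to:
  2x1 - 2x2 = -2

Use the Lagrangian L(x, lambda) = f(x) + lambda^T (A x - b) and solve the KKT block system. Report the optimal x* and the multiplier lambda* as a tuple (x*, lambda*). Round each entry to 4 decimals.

Form the Lagrangian:
  L(x, lambda) = (1/2) x^T Q x + c^T x + lambda^T (A x - b)
Stationarity (grad_x L = 0): Q x + c + A^T lambda = 0.
Primal feasibility: A x = b.

This gives the KKT block system:
  [ Q   A^T ] [ x     ]   [-c ]
  [ A    0  ] [ lambda ] = [ b ]

Solving the linear system:
  x*      = (-0.125, 0.875)
  lambda* = (1.625)
  f(x*)   = -0.0625

x* = (-0.125, 0.875), lambda* = (1.625)


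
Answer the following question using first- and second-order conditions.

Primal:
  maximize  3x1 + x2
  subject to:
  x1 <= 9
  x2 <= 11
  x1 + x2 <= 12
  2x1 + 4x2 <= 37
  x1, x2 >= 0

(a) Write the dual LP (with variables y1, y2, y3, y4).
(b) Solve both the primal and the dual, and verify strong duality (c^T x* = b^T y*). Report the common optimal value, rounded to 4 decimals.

The standard primal-dual pair for 'max c^T x s.t. A x <= b, x >= 0' is:
  Dual:  min b^T y  s.t.  A^T y >= c,  y >= 0.

So the dual LP is:
  minimize  9y1 + 11y2 + 12y3 + 37y4
  subject to:
    y1 + y3 + 2y4 >= 3
    y2 + y3 + 4y4 >= 1
    y1, y2, y3, y4 >= 0

Solving the primal: x* = (9, 3).
  primal value c^T x* = 30.
Solving the dual: y* = (2, 0, 1, 0).
  dual value b^T y* = 30.
Strong duality: c^T x* = b^T y*. Confirmed.

30


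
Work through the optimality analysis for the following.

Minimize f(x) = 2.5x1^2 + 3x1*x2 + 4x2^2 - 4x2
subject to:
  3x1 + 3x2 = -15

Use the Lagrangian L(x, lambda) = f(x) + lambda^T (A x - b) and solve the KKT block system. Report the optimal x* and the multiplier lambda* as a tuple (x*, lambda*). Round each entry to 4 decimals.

Form the Lagrangian:
  L(x, lambda) = (1/2) x^T Q x + c^T x + lambda^T (A x - b)
Stationarity (grad_x L = 0): Q x + c + A^T lambda = 0.
Primal feasibility: A x = b.

This gives the KKT block system:
  [ Q   A^T ] [ x     ]   [-c ]
  [ A    0  ] [ lambda ] = [ b ]

Solving the linear system:
  x*      = (-4.1429, -0.8571)
  lambda* = (7.7619)
  f(x*)   = 59.9286

x* = (-4.1429, -0.8571), lambda* = (7.7619)


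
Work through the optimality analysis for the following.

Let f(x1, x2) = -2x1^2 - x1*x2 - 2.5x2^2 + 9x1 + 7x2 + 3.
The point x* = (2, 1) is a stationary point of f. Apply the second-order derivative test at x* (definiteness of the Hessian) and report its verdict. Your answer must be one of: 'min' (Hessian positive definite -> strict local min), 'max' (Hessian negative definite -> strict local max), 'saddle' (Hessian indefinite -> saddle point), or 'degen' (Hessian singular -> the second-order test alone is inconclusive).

Compute the Hessian H = grad^2 f:
  H = [[-4, -1], [-1, -5]]
Verify stationarity: grad f(x*) = H x* + g = (0, 0).
Eigenvalues of H: -5.618, -3.382.
Both eigenvalues < 0, so H is negative definite -> x* is a strict local max.

max


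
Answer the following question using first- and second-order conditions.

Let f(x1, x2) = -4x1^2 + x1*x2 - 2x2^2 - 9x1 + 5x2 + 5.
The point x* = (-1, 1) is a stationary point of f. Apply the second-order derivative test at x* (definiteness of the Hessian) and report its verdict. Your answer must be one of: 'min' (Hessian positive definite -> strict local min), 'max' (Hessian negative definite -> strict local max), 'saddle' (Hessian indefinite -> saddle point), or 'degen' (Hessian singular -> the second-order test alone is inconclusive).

Compute the Hessian H = grad^2 f:
  H = [[-8, 1], [1, -4]]
Verify stationarity: grad f(x*) = H x* + g = (0, 0).
Eigenvalues of H: -8.2361, -3.7639.
Both eigenvalues < 0, so H is negative definite -> x* is a strict local max.

max


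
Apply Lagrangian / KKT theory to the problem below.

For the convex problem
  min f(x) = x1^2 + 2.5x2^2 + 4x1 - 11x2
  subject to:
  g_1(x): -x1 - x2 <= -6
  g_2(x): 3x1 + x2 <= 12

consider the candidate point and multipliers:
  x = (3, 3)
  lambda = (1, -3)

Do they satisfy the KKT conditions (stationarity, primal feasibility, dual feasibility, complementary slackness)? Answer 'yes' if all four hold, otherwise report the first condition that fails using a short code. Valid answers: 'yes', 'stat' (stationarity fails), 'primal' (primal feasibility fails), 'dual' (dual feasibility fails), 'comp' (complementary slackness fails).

Gradient of f: grad f(x) = Q x + c = (10, 4)
Constraint values g_i(x) = a_i^T x - b_i:
  g_1((3, 3)) = 0
  g_2((3, 3)) = 0
Stationarity residual: grad f(x) + sum_i lambda_i a_i = (0, 0)
  -> stationarity OK
Primal feasibility (all g_i <= 0): OK
Dual feasibility (all lambda_i >= 0): FAILS
Complementary slackness (lambda_i * g_i(x) = 0 for all i): OK

Verdict: the first failing condition is dual_feasibility -> dual.

dual
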